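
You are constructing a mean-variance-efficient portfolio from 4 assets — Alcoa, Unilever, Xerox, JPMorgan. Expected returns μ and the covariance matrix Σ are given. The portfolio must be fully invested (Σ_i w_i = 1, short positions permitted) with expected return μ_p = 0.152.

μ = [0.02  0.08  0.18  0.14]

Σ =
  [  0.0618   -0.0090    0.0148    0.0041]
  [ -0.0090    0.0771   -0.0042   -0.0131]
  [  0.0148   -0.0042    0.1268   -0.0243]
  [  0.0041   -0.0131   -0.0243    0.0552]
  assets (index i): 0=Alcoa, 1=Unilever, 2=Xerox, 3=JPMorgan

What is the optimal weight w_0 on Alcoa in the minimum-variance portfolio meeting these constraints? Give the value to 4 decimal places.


-0.0994

p=Σ⁻¹μ = [-0.2198  1.8119  2.2682  3.9810]
q=Σ⁻¹𝟙 = [14.3972  19.9082  12.0546  27.0778]
a=μᵀp=1.106173  b=𝟙ᵀp=7.841334  c=𝟙ᵀq=73.437887  D=ac−b²=19.748522
λ₁=(c·0.152−b)/D = (73.437887·0.152−7.841334)/19.748522 = 0.168176
λ₂=(a−b·0.152)/D = (1.106173−7.841334·0.152)/19.748522 = -0.004340
w* = 0.168176·p + -0.004340·q:
  w_0 = 0.168176·-0.2198 + -0.004340·14.3972 = -0.0994  (Alcoa)
  w_1 = 0.168176·1.8119 + -0.004340·19.9082 = 0.2183  (Unilever)
  w_2 = 0.168176·2.2682 + -0.004340·12.0546 = 0.3291  (Xerox)
  w_3 = 0.168176·3.9810 + -0.004340·27.0778 = 0.5520  (JPMorgan)
Σw_i=1.0000  μᵀw=0.1520
σ²=wᵀΣw=λ₁·μ_p+λ₂ = 0.168176·0.152 + -0.004340 = 0.021223 ≈ 0.0212


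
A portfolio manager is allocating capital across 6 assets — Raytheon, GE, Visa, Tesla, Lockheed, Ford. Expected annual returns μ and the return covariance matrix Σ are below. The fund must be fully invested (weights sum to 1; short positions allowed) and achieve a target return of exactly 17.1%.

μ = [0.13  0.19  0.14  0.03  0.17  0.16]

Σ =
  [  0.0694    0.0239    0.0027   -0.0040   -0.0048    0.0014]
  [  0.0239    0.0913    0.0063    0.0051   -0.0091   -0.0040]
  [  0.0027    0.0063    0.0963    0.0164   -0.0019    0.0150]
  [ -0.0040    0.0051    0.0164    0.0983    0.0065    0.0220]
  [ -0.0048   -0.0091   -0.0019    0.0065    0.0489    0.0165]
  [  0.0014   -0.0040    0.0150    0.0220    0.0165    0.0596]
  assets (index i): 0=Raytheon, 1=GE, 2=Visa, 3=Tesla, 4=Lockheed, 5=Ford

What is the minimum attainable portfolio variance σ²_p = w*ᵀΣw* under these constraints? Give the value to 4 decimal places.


u=Σ⁻¹μ = [1.2714  2.1272  1.1759  -0.5714  3.5336  1.7342]
v=Σ⁻¹𝟙 = [12.5638  9.1587  7.6848  5.9387  20.4280  7.3164]
a=μᵀu=1.595112  b=𝟙ᵀu=9.270860  c=𝟙ᵀv=63.090353  D=ac−b²=14.687343
λ₁=(c·0.171−b)/D = (63.090353·0.171−9.270860)/14.687343 = 0.103326
λ₂=(a−b·0.171)/D = (1.595112−9.270860·0.171)/14.687343 = 0.000667
w* = 0.103326·u + 0.000667·v:
  w_0 = 0.103326·1.2714 + 0.000667·12.5638 = 0.1397  (Raytheon)
  w_1 = 0.103326·2.1272 + 0.000667·9.1587 = 0.2259  (GE)
  w_2 = 0.103326·1.1759 + 0.000667·7.6848 = 0.1266  (Visa)
  w_3 = 0.103326·-0.5714 + 0.000667·5.9387 = -0.0551  (Tesla)
  w_4 = 0.103326·3.5336 + 0.000667·20.4280 = 0.3787  (Lockheed)
  w_5 = 0.103326·1.7342 + 0.000667·7.3164 = 0.1841  (Ford)
Σw_i=1.0000  μᵀw=0.1710
σ²=wᵀΣw=λ₁·μ_p+λ₂ = 0.103326·0.171 + 0.000667 = 0.018336 ≈ 0.0183

0.0183


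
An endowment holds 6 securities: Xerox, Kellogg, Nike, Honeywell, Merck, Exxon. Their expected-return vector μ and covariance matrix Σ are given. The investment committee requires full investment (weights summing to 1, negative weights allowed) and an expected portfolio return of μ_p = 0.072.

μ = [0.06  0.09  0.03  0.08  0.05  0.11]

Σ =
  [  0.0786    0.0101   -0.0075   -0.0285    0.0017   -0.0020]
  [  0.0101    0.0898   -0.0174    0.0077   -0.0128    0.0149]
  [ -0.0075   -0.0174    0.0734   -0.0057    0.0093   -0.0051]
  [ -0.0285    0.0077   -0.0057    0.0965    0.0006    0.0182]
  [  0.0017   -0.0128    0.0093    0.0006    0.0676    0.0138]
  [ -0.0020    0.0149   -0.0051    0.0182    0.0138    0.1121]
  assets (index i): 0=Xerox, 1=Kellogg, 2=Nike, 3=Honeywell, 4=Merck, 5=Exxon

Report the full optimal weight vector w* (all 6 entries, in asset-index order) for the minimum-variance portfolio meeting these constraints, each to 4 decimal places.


0.2101  0.1890  0.1361  0.1974  0.1152  0.1523

x=Σ⁻¹μ = [1.0813  0.9257  0.7821  0.9896  0.6337  0.6744]
y=Σ⁻¹𝟙 = [18.0728  12.5120  18.2261  14.8718  13.1755  4.3727]
a=μᵀx=0.356690  b=𝟙ᵀx=5.086745  c=𝟙ᵀy=81.230815  D=ac−b²=3.099225
λ₁=(c·0.072−b)/D = (81.230815·0.072−5.086745)/3.099225 = 0.245827
λ₂=(a−b·0.072)/D = (0.356690−5.086745·0.072)/3.099225 = -0.003083
w* = 0.245827·x + -0.003083·y:
  w_0 = 0.245827·1.0813 + -0.003083·18.0728 = 0.2101  (Xerox)
  w_1 = 0.245827·0.9257 + -0.003083·12.5120 = 0.1890  (Kellogg)
  w_2 = 0.245827·0.7821 + -0.003083·18.2261 = 0.1361  (Nike)
  w_3 = 0.245827·0.9896 + -0.003083·14.8718 = 0.1974  (Honeywell)
  w_4 = 0.245827·0.6337 + -0.003083·13.1755 = 0.1152  (Merck)
  w_5 = 0.245827·0.6744 + -0.003083·4.3727 = 0.1523  (Exxon)
Σw_i=1.0000  μᵀw=0.0720
σ²=wᵀΣw=λ₁·μ_p+λ₂ = 0.245827·0.072 + -0.003083 = 0.014616 ≈ 0.0146


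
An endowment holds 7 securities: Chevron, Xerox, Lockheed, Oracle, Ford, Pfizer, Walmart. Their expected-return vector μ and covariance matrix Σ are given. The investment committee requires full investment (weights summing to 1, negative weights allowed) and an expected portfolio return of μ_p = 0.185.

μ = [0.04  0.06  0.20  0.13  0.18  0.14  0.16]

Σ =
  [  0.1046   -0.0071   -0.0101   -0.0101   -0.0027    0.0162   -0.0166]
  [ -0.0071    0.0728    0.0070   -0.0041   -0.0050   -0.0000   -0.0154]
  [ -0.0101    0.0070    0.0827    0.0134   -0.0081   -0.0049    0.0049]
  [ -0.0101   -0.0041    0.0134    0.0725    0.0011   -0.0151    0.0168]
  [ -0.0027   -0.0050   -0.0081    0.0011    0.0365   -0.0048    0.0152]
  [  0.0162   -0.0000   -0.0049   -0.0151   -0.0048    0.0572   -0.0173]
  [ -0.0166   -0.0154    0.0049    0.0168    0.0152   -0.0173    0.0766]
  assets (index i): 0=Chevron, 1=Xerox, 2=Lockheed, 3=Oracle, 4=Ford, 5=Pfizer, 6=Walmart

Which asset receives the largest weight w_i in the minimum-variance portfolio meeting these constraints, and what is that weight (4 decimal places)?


u=Σ⁻¹μ = [0.7355  1.4860  2.7620  1.7976  5.5303  3.9500  1.7707]
v=Σ⁻¹𝟙 = [12.8587  19.9904  13.0552  15.7441  30.5351  26.3552  15.4654]
a=μᵀu=2.736421  b=𝟙ᵀu=18.032040  c=𝟙ᵀv=134.004052  D=ac−b²=41.536995
λ₁=(c·0.185−b)/D = (134.004052·0.185−18.032040)/41.536995 = 0.162715
λ₂=(a−b·0.185)/D = (2.736421−18.032040·0.185)/41.536995 = -0.014433
w* = 0.162715·u + -0.014433·v:
  w_0 = 0.162715·0.7355 + -0.014433·12.8587 = -0.0659  (Chevron)
  w_1 = 0.162715·1.4860 + -0.014433·19.9904 = -0.0467  (Xerox)
  w_2 = 0.162715·2.7620 + -0.014433·13.0552 = 0.2610  (Lockheed)
  w_3 = 0.162715·1.7976 + -0.014433·15.7441 = 0.0653  (Oracle)
  w_4 = 0.162715·5.5303 + -0.014433·30.5351 = 0.4591  (Ford)
  w_5 = 0.162715·3.9500 + -0.014433·26.3552 = 0.2623  (Pfizer)
  w_6 = 0.162715·1.7707 + -0.014433·15.4654 = 0.0649  (Walmart)
Σw_i=1.0000  μᵀw=0.1850
σ²=wᵀΣw=λ₁·μ_p+λ₂ = 0.162715·0.185 + -0.014433 = 0.015669 ≈ 0.0157

Ford (0.4591)


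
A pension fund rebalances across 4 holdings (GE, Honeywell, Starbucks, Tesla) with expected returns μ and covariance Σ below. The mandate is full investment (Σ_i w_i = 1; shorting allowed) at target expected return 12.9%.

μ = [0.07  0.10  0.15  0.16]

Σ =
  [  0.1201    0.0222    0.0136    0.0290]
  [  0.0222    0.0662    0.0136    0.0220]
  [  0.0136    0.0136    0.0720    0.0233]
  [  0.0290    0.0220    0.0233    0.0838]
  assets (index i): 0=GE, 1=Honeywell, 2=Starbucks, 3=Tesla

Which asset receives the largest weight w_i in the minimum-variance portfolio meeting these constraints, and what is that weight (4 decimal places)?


Starbucks (0.3582)

x=Σ⁻¹μ = [-0.0475  0.7824  1.5250  1.2963]
y=Σ⁻¹𝟙 = [4.1334  10.0276  9.5241  5.2221]
a=μᵀx=0.511079  b=𝟙ᵀx=3.556248  c=𝟙ᵀy=28.907169  D=ac−b²=2.126944
λ₁=(c·0.129−b)/D = (28.907169·0.129−3.556248)/2.126944 = 0.081232
λ₂=(a−b·0.129)/D = (0.511079−3.556248·0.129)/2.126944 = 0.024600
w* = 0.081232·x + 0.024600·y:
  w_0 = 0.081232·-0.0475 + 0.024600·4.1334 = 0.0978  (GE)
  w_1 = 0.081232·0.7824 + 0.024600·10.0276 = 0.3102  (Honeywell)
  w_2 = 0.081232·1.5250 + 0.024600·9.5241 = 0.3582  (Starbucks)
  w_3 = 0.081232·1.2963 + 0.024600·5.2221 = 0.2338  (Tesla)
Σw_i=1.0000  μᵀw=0.1290
σ²=wᵀΣw=λ₁·μ_p+λ₂ = 0.081232·0.129 + 0.024600 = 0.035079 ≈ 0.0351


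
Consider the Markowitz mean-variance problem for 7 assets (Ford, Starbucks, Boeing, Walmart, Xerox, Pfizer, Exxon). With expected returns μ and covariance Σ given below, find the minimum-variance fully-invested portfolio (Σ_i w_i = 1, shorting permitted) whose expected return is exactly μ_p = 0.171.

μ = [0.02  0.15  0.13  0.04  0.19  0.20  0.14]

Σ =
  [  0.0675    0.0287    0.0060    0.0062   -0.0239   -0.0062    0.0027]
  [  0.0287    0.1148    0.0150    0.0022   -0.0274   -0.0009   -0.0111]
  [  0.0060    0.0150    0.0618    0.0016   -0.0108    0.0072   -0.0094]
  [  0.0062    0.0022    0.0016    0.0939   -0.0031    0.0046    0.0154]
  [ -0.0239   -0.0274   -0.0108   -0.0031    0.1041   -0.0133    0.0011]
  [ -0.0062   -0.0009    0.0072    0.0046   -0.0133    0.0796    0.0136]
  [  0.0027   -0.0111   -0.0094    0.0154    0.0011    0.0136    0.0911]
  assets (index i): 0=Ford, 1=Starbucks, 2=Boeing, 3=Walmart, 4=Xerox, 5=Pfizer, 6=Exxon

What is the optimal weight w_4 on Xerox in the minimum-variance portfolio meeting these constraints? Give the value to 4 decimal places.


0.2721

g=Σ⁻¹μ = [0.5891  1.7628  2.0590  0.0315  2.9584  2.6260  1.5135]
h=Σ⁻¹𝟙 = [17.0360  7.8474  15.6115  7.4755  19.0749  13.6984  9.5000]
a=μᵀg=1.844320  b=𝟙ᵀg=11.540258  c=𝟙ᵀh=90.243796  D=ac−b²=33.260881
λ₁=(c·0.171−b)/D = (90.243796·0.171−11.540258)/33.260881 = 0.116997
λ₂=(a−b·0.171)/D = (1.844320−11.540258·0.171)/33.260881 = -0.003880
w* = 0.116997·g + -0.003880·h:
  w_0 = 0.116997·0.5891 + -0.003880·17.0360 = 0.0028  (Ford)
  w_1 = 0.116997·1.7628 + -0.003880·7.8474 = 0.1758  (Starbucks)
  w_2 = 0.116997·2.0590 + -0.003880·15.6115 = 0.1803  (Boeing)
  w_3 = 0.116997·0.0315 + -0.003880·7.4755 = -0.0253  (Walmart)
  w_4 = 0.116997·2.9584 + -0.003880·19.0749 = 0.2721  (Xerox)
  w_5 = 0.116997·2.6260 + -0.003880·13.6984 = 0.2541  (Pfizer)
  w_6 = 0.116997·1.5135 + -0.003880·9.5000 = 0.1402  (Exxon)
Σw_i=1.0000  μᵀw=0.1710
σ²=wᵀΣw=λ₁·μ_p+λ₂ = 0.116997·0.171 + -0.003880 = 0.016126 ≈ 0.0161


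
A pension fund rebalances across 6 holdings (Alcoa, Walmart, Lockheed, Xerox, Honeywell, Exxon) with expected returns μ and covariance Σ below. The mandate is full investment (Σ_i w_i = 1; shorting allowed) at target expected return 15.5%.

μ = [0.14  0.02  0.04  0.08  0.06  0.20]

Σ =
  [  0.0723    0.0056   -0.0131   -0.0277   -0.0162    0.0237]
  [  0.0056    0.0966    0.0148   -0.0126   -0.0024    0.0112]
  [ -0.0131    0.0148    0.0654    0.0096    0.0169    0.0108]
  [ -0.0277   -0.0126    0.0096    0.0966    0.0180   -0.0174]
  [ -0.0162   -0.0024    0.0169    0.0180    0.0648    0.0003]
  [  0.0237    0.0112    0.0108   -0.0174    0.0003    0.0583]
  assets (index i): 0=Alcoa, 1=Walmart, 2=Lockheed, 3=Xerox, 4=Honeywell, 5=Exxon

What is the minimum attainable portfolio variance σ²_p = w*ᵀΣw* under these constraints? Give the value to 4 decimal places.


x=Σ⁻¹μ = [1.7232  -0.0115  -0.0615  1.7523  0.8705  3.2621]
y=Σ⁻¹𝟙 = [20.8975  8.8803  9.9486  15.6545  13.9973  9.7087]
a=μᵀx=1.083393  b=𝟙ᵀx=7.535128  c=𝟙ᵀy=79.086861  D=ac−b²=28.903976
λ₁=(c·0.155−b)/D = (79.086861·0.155−7.535128)/28.903976 = 0.163415
λ₂=(a−b·0.155)/D = (1.083393−7.535128·0.155)/28.903976 = -0.002925
w* = 0.163415·x + -0.002925·y:
  w_0 = 0.163415·1.7232 + -0.002925·20.8975 = 0.2205  (Alcoa)
  w_1 = 0.163415·-0.0115 + -0.002925·8.8803 = -0.0279  (Walmart)
  w_2 = 0.163415·-0.0615 + -0.002925·9.9486 = -0.0391  (Lockheed)
  w_3 = 0.163415·1.7523 + -0.002925·15.6545 = 0.2406  (Xerox)
  w_4 = 0.163415·0.8705 + -0.002925·13.9973 = 0.1013  (Honeywell)
  w_5 = 0.163415·3.2621 + -0.002925·9.7087 = 0.5047  (Exxon)
Σw_i=1.0000  μᵀw=0.1550
σ²=wᵀΣw=λ₁·μ_p+λ₂ = 0.163415·0.155 + -0.002925 = 0.022404 ≈ 0.0224

0.0224


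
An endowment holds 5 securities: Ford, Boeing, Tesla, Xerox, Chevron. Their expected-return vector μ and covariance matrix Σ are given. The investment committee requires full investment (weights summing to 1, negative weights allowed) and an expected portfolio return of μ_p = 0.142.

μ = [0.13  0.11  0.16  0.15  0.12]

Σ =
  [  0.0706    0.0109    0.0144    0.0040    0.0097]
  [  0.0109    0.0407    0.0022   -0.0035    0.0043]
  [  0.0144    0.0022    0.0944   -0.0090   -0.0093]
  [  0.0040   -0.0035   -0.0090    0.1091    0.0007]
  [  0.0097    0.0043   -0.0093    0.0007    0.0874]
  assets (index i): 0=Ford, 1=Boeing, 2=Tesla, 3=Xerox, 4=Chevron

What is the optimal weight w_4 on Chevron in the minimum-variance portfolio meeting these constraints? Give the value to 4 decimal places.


0.1495

u=Σ⁻¹μ = [0.8364  2.3742  1.7929  1.5597  1.3416]
v=Σ⁻¹𝟙 = [6.4180  22.0142  11.1602  10.4885  10.7498]
a=μᵀu=1.051701  b=𝟙ᵀu=7.904775  c=𝟙ᵀv=60.830630  D=ac−b²=1.490140
λ₁=(c·0.142−b)/D = (60.830630·0.142−7.904775)/1.490140 = 0.492017
λ₂=(a−b·0.142)/D = (1.051701−7.904775·0.142)/1.490140 = -0.047497
w* = 0.492017·u + -0.047497·v:
  w_0 = 0.492017·0.8364 + -0.047497·6.4180 = 0.1067  (Ford)
  w_1 = 0.492017·2.3742 + -0.047497·22.0142 = 0.1225  (Boeing)
  w_2 = 0.492017·1.7929 + -0.047497·11.1602 = 0.3520  (Tesla)
  w_3 = 0.492017·1.5597 + -0.047497·10.4885 = 0.2692  (Xerox)
  w_4 = 0.492017·1.3416 + -0.047497·10.7498 = 0.1495  (Chevron)
Σw_i=1.0000  μᵀw=0.1420
σ²=wᵀΣw=λ₁·μ_p+λ₂ = 0.492017·0.142 + -0.047497 = 0.022369 ≈ 0.0224


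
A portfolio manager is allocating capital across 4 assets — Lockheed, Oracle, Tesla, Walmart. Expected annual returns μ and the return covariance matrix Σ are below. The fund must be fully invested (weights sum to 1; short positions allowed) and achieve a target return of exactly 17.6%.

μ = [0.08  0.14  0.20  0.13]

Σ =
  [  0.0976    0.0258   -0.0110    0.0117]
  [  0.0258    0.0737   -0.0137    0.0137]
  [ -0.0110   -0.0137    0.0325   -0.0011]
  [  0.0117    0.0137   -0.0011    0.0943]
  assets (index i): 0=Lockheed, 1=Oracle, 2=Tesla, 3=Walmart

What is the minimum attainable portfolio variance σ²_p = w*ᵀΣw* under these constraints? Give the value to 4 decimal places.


g=Σ⁻¹μ = [0.8129  2.8637  7.6683  0.9511]
h=Σ⁻¹𝟙 = [9.6416  16.4631  41.2261  7.4973]
a=μᵀg=2.123259  b=𝟙ᵀg=12.296042  c=𝟙ᵀh=74.828170  D=ac−b²=7.686935
λ₁=(c·0.176−b)/D = (74.828170·0.176−12.296042)/7.686935 = 0.113662
λ₂=(a−b·0.176)/D = (2.123259−12.296042·0.176)/7.686935 = -0.005313
w* = 0.113662·g + -0.005313·h:
  w_0 = 0.113662·0.8129 + -0.005313·9.6416 = 0.0412  (Lockheed)
  w_1 = 0.113662·2.8637 + -0.005313·16.4631 = 0.2380  (Oracle)
  w_2 = 0.113662·7.6683 + -0.005313·41.2261 = 0.6525  (Tesla)
  w_3 = 0.113662·0.9511 + -0.005313·7.4973 = 0.0683  (Walmart)
Σw_i=1.0000  μᵀw=0.1760
σ²=wᵀΣw=λ₁·μ_p+λ₂ = 0.113662·0.176 + -0.005313 = 0.014691 ≈ 0.0147

0.0147


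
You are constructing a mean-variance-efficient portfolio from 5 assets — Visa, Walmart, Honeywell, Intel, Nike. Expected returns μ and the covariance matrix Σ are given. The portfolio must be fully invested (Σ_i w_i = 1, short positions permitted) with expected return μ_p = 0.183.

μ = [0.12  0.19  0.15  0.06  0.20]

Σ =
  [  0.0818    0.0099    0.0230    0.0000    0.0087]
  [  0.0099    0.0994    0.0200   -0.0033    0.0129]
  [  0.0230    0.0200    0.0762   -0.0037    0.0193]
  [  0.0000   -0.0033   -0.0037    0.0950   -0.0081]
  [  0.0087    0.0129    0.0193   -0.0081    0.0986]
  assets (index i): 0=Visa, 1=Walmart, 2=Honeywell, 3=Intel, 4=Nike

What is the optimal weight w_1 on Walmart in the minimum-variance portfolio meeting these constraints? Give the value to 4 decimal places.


u=Σ⁻¹μ = [0.8473  1.4493  0.9569  0.8596  1.6473]
v=Σ⁻¹𝟙 = [8.4769  7.1095  7.2396  11.7383  8.0111]
a=μᵀu=0.901623  b=𝟙ᵀu=5.760483  c=𝟙ᵀv=42.575353  D=ac−b²=5.203756
λ₁=(c·0.183−b)/D = (42.575353·0.183−5.760483)/5.203756 = 0.390258
λ₂=(a−b·0.183)/D = (0.901623−5.760483·0.183)/5.203756 = -0.029314
w* = 0.390258·u + -0.029314·v:
  w_0 = 0.390258·0.8473 + -0.029314·8.4769 = 0.0822  (Visa)
  w_1 = 0.390258·1.4493 + -0.029314·7.1095 = 0.3572  (Walmart)
  w_2 = 0.390258·0.9569 + -0.029314·7.2396 = 0.1612  (Honeywell)
  w_3 = 0.390258·0.8596 + -0.029314·11.7383 = -0.0086  (Intel)
  w_4 = 0.390258·1.6473 + -0.029314·8.0111 = 0.4080  (Nike)
Σw_i=1.0000  μᵀw=0.1830
σ²=wᵀΣw=λ₁·μ_p+λ₂ = 0.390258·0.183 + -0.029314 = 0.042103 ≈ 0.0421

0.3572


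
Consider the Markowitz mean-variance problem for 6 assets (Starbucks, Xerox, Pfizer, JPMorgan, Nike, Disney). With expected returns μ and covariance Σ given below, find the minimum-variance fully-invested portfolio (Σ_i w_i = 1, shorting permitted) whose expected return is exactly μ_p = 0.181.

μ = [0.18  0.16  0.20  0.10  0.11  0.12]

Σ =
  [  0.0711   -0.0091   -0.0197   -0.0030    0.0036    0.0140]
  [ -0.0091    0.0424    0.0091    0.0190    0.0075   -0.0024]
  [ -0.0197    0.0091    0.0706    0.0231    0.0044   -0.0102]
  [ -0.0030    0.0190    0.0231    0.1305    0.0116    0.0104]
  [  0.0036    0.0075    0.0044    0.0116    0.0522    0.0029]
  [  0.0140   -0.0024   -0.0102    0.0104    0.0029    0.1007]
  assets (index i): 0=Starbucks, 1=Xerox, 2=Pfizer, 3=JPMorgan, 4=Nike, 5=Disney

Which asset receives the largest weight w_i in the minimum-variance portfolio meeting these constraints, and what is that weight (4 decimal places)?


x=Σ⁻¹μ = [3.7417  3.9214  3.6549  -0.5502  1.0354  1.1621]
y=Σ⁻¹𝟙 = [19.2394  22.3198  17.2065  -0.0477  12.6741  9.1704]
a=μᵀx=2.230252  b=𝟙ᵀx=12.965400  c=𝟙ᵀy=80.562597  D=ac−b²=11.573327
λ₁=(c·0.181−b)/D = (80.562597·0.181−12.965400)/11.573327 = 0.139669
λ₂=(a−b·0.181)/D = (2.230252−12.965400·0.181)/11.573327 = -0.010065
w* = 0.139669·x + -0.010065·y:
  w_0 = 0.139669·3.7417 + -0.010065·19.2394 = 0.3290  (Starbucks)
  w_1 = 0.139669·3.9214 + -0.010065·22.3198 = 0.3231  (Xerox)
  w_2 = 0.139669·3.6549 + -0.010065·17.2065 = 0.3373  (Pfizer)
  w_3 = 0.139669·-0.5502 + -0.010065·-0.0477 = -0.0764  (JPMorgan)
  w_4 = 0.139669·1.0354 + -0.010065·12.6741 = 0.0171  (Nike)
  w_5 = 0.139669·1.1621 + -0.010065·9.1704 = 0.0700  (Disney)
Σw_i=1.0000  μᵀw=0.1810
σ²=wᵀΣw=λ₁·μ_p+λ₂ = 0.139669·0.181 + -0.010065 = 0.015215 ≈ 0.0152

Pfizer (0.3373)


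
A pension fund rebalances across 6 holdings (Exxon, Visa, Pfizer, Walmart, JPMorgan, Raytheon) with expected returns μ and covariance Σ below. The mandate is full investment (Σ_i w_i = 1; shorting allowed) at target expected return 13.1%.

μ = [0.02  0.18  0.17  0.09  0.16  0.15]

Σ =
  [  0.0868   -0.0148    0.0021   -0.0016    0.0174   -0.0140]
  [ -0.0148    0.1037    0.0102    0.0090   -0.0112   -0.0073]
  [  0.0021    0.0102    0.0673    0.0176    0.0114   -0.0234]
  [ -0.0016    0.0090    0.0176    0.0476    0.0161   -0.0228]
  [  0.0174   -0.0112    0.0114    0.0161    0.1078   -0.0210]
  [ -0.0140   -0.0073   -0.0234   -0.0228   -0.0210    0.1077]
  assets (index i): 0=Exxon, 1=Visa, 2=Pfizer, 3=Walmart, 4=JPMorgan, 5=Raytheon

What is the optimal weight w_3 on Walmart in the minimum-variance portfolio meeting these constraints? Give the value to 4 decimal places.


p=Σ⁻¹μ = [0.6241  1.8240  2.5498  1.3962  1.6336  2.7656]
q=Σ⁻¹𝟙 = [15.3924  10.9014  12.9633  22.2442  7.3180  20.9774]
a=μᵀp=1.576148  b=𝟙ᵀp=10.793325  c=𝟙ᵀq=89.796671  D=ac−b²=25.036980
λ₁=(c·0.131−b)/D = (89.796671·0.131−10.793325)/25.036980 = 0.038744
λ₂=(a−b·0.131)/D = (1.576148−10.793325·0.131)/25.036980 = 0.006479
w* = 0.038744·p + 0.006479·q:
  w_0 = 0.038744·0.6241 + 0.006479·15.3924 = 0.1239  (Exxon)
  w_1 = 0.038744·1.8240 + 0.006479·10.9014 = 0.1413  (Visa)
  w_2 = 0.038744·2.5498 + 0.006479·12.9633 = 0.1828  (Pfizer)
  w_3 = 0.038744·1.3962 + 0.006479·22.2442 = 0.1982  (Walmart)
  w_4 = 0.038744·1.6336 + 0.006479·7.3180 = 0.1107  (JPMorgan)
  w_5 = 0.038744·2.7656 + 0.006479·20.9774 = 0.2431  (Raytheon)
Σw_i=1.0000  μᵀw=0.1310
σ²=wᵀΣw=λ₁·μ_p+λ₂ = 0.038744·0.131 + 0.006479 = 0.011555 ≈ 0.0116

0.1982


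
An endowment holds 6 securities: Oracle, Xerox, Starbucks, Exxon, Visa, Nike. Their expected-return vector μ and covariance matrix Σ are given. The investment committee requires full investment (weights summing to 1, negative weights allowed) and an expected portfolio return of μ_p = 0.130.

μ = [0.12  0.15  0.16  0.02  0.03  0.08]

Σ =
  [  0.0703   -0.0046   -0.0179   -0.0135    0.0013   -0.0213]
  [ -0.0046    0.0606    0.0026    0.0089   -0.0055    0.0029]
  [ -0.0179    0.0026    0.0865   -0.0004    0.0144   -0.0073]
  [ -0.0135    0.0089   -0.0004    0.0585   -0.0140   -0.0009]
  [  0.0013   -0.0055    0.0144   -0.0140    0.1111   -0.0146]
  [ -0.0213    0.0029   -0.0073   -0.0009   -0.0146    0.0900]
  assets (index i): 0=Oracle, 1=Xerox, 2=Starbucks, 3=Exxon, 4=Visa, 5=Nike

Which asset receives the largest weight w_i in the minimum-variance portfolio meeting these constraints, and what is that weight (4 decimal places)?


Oracle (0.3020)

x=Σ⁻¹μ = [3.2312  2.4315  2.5432  0.8529  0.3736  1.8507]
y=Σ⁻¹𝟙 = [30.8294  14.4975  17.2593  25.6156  13.2054  21.7386]
a=μᵀx=1.335712  b=𝟙ᵀx=11.283206  c=𝟙ᵀy=123.145843  D=ac−b²=37.176600
λ₁=(c·0.130−b)/D = (123.145843·0.130−11.283206)/37.176600 = 0.127116
λ₂=(a−b·0.130)/D = (1.335712−11.283206·0.130)/37.176600 = -0.003527
w* = 0.127116·x + -0.003527·y:
  w_0 = 0.127116·3.2312 + -0.003527·30.8294 = 0.3020  (Oracle)
  w_1 = 0.127116·2.4315 + -0.003527·14.4975 = 0.2580  (Xerox)
  w_2 = 0.127116·2.5432 + -0.003527·17.2593 = 0.2624  (Starbucks)
  w_3 = 0.127116·0.8529 + -0.003527·25.6156 = 0.0181  (Exxon)
  w_4 = 0.127116·0.3736 + -0.003527·13.2054 = 0.0009  (Visa)
  w_5 = 0.127116·1.8507 + -0.003527·21.7386 = 0.1586  (Nike)
Σw_i=1.0000  μᵀw=0.1300
σ²=wᵀΣw=λ₁·μ_p+λ₂ = 0.127116·0.130 + -0.003527 = 0.012999 ≈ 0.0130


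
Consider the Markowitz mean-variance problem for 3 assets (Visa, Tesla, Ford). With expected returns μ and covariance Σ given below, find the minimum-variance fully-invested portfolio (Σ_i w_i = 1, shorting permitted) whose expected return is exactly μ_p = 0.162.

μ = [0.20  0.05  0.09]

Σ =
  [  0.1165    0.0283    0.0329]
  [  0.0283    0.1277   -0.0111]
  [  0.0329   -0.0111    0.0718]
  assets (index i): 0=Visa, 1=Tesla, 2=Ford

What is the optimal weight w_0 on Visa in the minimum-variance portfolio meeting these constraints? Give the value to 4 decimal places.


p=Σ⁻¹μ = [1.5319  0.1013  0.5672]
q=Σ⁻¹𝟙 = [2.5472  8.4896  14.0729]
a=μᵀp=0.362503  b=𝟙ᵀp=2.200475  c=𝟙ᵀq=25.109670  D=ac−b²=4.260236
λ₁=(c·0.162−b)/D = (25.109670·0.162−2.200475)/4.260236 = 0.438307
λ₂=(a−b·0.162)/D = (0.362503−2.200475·0.162)/4.260236 = 0.001414
w* = 0.438307·p + 0.001414·q:
  w_0 = 0.438307·1.5319 + 0.001414·2.5472 = 0.6751  (Visa)
  w_1 = 0.438307·0.1013 + 0.001414·8.4896 = 0.0564  (Tesla)
  w_2 = 0.438307·0.5672 + 0.001414·14.0729 = 0.2685  (Ford)
Σw_i=1.0000  μᵀw=0.1620
σ²=wᵀΣw=λ₁·μ_p+λ₂ = 0.438307·0.162 + 0.001414 = 0.072420 ≈ 0.0724

0.6751


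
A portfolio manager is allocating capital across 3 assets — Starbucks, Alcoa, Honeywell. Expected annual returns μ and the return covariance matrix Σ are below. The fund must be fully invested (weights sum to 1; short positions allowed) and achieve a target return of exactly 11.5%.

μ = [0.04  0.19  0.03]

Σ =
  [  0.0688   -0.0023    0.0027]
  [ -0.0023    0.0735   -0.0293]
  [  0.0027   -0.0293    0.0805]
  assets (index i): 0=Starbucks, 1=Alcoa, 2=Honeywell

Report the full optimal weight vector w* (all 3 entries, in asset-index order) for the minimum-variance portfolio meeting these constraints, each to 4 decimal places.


0.1696  0.5207  0.3098

p=Σ⁻¹μ = [0.6291  3.2107  1.5202]
q=Σ⁻¹𝟙 = [14.4879  22.0108  19.9478]
a=μᵀp=0.680807  b=𝟙ᵀp=5.359999  c=𝟙ᵀq=56.446475  D=ac−b²=9.699591
λ₁=(c·0.115−b)/D = (56.446475·0.115−5.359999)/9.699591 = 0.116638
λ₂=(a−b·0.115)/D = (0.680807−5.359999·0.115)/9.699591 = 0.006640
w* = 0.116638·p + 0.006640·q:
  w_0 = 0.116638·0.6291 + 0.006640·14.4879 = 0.1696  (Starbucks)
  w_1 = 0.116638·3.2107 + 0.006640·22.0108 = 0.5207  (Alcoa)
  w_2 = 0.116638·1.5202 + 0.006640·19.9478 = 0.3098  (Honeywell)
Σw_i=1.0000  μᵀw=0.1150
σ²=wᵀΣw=λ₁·μ_p+λ₂ = 0.116638·0.115 + 0.006640 = 0.020054 ≈ 0.0201


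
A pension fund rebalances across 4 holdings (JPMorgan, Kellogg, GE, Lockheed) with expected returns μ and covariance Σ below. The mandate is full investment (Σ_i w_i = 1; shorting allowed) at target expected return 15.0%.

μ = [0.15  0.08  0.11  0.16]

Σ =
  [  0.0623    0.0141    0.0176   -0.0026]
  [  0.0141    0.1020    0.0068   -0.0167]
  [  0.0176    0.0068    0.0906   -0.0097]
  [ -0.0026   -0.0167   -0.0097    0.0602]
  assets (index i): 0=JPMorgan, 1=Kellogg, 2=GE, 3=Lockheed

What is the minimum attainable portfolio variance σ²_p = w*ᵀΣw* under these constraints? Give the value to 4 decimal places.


x=Σ⁻¹μ = [2.0162  0.9544  1.0919  3.1856]
y=Σ⁻¹𝟙 = [11.5409  11.0989  10.3017  21.8486]
a=μᵀx=1.008578  b=𝟙ᵀx=7.248025  c=𝟙ᵀy=54.790231  D=ac−b²=2.726345
λ₁=(c·0.150−b)/D = (54.790231·0.150−7.248025)/2.726345 = 0.355975
λ₂=(a−b·0.150)/D = (1.008578−7.248025·0.150)/2.726345 = -0.028839
w* = 0.355975·x + -0.028839·y:
  w_0 = 0.355975·2.0162 + -0.028839·11.5409 = 0.3849  (JPMorgan)
  w_1 = 0.355975·0.9544 + -0.028839·11.0989 = 0.0196  (Kellogg)
  w_2 = 0.355975·1.0919 + -0.028839·10.3017 = 0.0916  (GE)
  w_3 = 0.355975·3.1856 + -0.028839·21.8486 = 0.5039  (Lockheed)
Σw_i=1.0000  μᵀw=0.1500
σ²=wᵀΣw=λ₁·μ_p+λ₂ = 0.355975·0.150 + -0.028839 = 0.024557 ≈ 0.0246

0.0246


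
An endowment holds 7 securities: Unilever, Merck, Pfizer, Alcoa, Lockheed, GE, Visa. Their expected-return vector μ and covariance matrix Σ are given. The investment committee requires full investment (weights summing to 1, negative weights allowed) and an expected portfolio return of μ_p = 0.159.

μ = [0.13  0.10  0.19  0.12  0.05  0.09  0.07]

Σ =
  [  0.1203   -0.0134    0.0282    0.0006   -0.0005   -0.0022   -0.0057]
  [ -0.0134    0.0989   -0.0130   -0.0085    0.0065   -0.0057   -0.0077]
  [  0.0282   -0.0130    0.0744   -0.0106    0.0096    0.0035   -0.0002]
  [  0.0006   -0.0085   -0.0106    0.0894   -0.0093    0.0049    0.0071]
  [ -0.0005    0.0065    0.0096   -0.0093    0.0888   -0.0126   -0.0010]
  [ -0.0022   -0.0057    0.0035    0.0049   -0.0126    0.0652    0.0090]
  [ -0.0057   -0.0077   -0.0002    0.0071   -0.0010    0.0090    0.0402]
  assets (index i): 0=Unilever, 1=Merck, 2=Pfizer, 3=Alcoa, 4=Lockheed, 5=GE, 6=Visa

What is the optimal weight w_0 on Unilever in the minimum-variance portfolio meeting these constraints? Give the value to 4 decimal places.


0.0471

p=Σ⁻¹μ = [0.7363  1.7743  2.7098  1.6849  0.5037  1.1571  1.6549]
q=Σ⁻¹𝟙 = [8.5257  15.8996  12.5788  12.7255  12.4424  14.4731  24.0142]
a=μᵀp=1.235366  b=𝟙ᵀp=10.221019  c=𝟙ᵀq=100.659263  D=ac−b²=19.881841
λ₁=(c·0.159−b)/D = (100.659263·0.159−10.221019)/19.881841 = 0.290909
λ₂=(a−b·0.159)/D = (1.235366−10.221019·0.159)/19.881841 = -0.019605
w* = 0.290909·p + -0.019605·q:
  w_0 = 0.290909·0.7363 + -0.019605·8.5257 = 0.0471  (Unilever)
  w_1 = 0.290909·1.7743 + -0.019605·15.8996 = 0.2045  (Merck)
  w_2 = 0.290909·2.7098 + -0.019605·12.5788 = 0.5417  (Pfizer)
  w_3 = 0.290909·1.6849 + -0.019605·12.7255 = 0.2407  (Alcoa)
  w_4 = 0.290909·0.5037 + -0.019605·12.4424 = -0.0974  (Lockheed)
  w_5 = 0.290909·1.1571 + -0.019605·14.4731 = 0.0529  (GE)
  w_6 = 0.290909·1.6549 + -0.019605·24.0142 = 0.0106  (Visa)
Σw_i=1.0000  μᵀw=0.1590
σ²=wᵀΣw=λ₁·μ_p+λ₂ = 0.290909·0.159 + -0.019605 = 0.026650 ≈ 0.0266


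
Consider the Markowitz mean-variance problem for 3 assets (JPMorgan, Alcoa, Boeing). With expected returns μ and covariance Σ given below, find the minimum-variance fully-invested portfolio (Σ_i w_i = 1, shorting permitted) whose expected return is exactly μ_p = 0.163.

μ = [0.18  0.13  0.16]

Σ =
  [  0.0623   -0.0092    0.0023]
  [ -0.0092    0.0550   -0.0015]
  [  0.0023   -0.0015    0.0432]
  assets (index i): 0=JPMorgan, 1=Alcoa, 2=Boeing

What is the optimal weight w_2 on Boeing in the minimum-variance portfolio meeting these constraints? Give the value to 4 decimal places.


0.3921

p=Σ⁻¹μ = [3.1976  2.9977  3.6375]
q=Σ⁻¹𝟙 = [18.4377  21.8912  22.9266]
a=μᵀp=1.547285  b=𝟙ᵀp=9.832901  c=𝟙ᵀq=63.255523  D=ac−b²=1.188397
λ₁=(c·0.163−b)/D = (63.255523·0.163−9.832901)/1.188397 = 0.402011
λ₂=(a−b·0.163)/D = (1.547285−9.832901·0.163)/1.188397 = -0.046683
w* = 0.402011·p + -0.046683·q:
  w_0 = 0.402011·3.1976 + -0.046683·18.4377 = 0.4248  (JPMorgan)
  w_1 = 0.402011·2.9977 + -0.046683·21.8912 = 0.1832  (Alcoa)
  w_2 = 0.402011·3.6375 + -0.046683·22.9266 = 0.3921  (Boeing)
Σw_i=1.0000  μᵀw=0.1630
σ²=wᵀΣw=λ₁·μ_p+λ₂ = 0.402011·0.163 + -0.046683 = 0.018845 ≈ 0.0188


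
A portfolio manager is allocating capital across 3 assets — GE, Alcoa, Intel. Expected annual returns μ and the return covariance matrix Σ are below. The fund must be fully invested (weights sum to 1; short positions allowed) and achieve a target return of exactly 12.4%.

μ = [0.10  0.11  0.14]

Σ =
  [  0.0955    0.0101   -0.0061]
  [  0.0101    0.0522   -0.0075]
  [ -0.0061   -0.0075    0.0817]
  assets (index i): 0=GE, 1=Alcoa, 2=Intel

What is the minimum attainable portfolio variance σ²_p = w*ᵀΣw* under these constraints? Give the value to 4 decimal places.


0.0269

g=Σ⁻¹μ = [0.9402  2.2108  1.9867]
h=Σ⁻¹𝟙 = [9.3534  19.4630  14.7249]
a=μᵀg=0.615353  b=𝟙ᵀg=5.137757  c=𝟙ᵀh=43.541296  D=ac−b²=0.396731
λ₁=(c·0.124−b)/D = (43.541296·0.124−5.137757)/0.396731 = 0.658793
λ₂=(a−b·0.124)/D = (0.615353−5.137757·0.124)/0.396731 = -0.054769
w* = 0.658793·g + -0.054769·h:
  w_0 = 0.658793·0.9402 + -0.054769·9.3534 = 0.1071  (GE)
  w_1 = 0.658793·2.2108 + -0.054769·19.4630 = 0.3905  (Alcoa)
  w_2 = 0.658793·1.9867 + -0.054769·14.7249 = 0.5024  (Intel)
Σw_i=1.0000  μᵀw=0.1240
σ²=wᵀΣw=λ₁·μ_p+λ₂ = 0.658793·0.124 + -0.054769 = 0.026921 ≈ 0.0269


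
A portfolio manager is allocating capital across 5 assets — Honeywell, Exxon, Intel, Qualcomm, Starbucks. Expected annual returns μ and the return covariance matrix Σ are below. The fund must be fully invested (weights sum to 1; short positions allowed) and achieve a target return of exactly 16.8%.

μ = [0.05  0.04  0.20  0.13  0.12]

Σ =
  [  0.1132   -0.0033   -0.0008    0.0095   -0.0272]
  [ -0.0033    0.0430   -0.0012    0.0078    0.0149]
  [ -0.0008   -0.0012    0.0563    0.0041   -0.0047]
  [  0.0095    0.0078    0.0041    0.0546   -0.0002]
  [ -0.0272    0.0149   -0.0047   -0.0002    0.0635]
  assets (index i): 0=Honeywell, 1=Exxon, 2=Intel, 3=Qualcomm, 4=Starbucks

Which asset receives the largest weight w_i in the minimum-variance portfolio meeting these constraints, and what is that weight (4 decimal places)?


Intel (0.4942)

g=Σ⁻¹μ = [0.9205  -0.1563  3.6347  1.9797  2.5960]
h=Σ⁻¹𝟙 = [12.9549  15.9412  18.9668  12.4290  18.9997]
a=μᵀg=1.335587  b=𝟙ᵀg=8.974491  c=𝟙ᵀh=79.291587  D=ac−b²=25.359316
λ₁=(c·0.168−b)/D = (79.291587·0.168−8.974491)/25.359316 = 0.171396
λ₂=(a−b·0.168)/D = (1.335587−8.974491·0.168)/25.359316 = -0.006788
w* = 0.171396·g + -0.006788·h:
  w_0 = 0.171396·0.9205 + -0.006788·12.9549 = 0.0698  (Honeywell)
  w_1 = 0.171396·-0.1563 + -0.006788·15.9412 = -0.1350  (Exxon)
  w_2 = 0.171396·3.6347 + -0.006788·18.9668 = 0.4942  (Intel)
  w_3 = 0.171396·1.9797 + -0.006788·12.4290 = 0.2550  (Qualcomm)
  w_4 = 0.171396·2.5960 + -0.006788·18.9997 = 0.3160  (Starbucks)
Σw_i=1.0000  μᵀw=0.1680
σ²=wᵀΣw=λ₁·μ_p+λ₂ = 0.171396·0.168 + -0.006788 = 0.022007 ≈ 0.0220


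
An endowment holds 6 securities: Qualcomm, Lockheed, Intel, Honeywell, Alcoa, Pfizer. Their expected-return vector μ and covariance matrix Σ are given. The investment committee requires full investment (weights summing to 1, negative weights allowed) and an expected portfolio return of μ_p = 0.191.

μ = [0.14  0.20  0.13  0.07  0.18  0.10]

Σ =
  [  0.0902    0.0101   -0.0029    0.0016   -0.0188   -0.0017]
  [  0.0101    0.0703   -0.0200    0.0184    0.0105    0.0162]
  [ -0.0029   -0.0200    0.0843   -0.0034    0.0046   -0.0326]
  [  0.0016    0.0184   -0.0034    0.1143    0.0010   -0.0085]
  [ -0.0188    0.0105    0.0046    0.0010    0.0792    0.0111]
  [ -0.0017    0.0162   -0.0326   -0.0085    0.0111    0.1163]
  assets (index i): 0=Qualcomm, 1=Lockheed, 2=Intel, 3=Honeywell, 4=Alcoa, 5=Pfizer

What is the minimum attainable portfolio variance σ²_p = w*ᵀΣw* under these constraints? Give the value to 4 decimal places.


p=Σ⁻¹μ = [1.7718  2.6930  2.5494  0.2904  2.0371  1.0520]
q=Σ⁻¹𝟙 = [12.8777  11.2789  19.4040  8.1372  11.2516  12.1756]
a=μᵀp=1.610270  b=𝟙ᵀp=10.393610  c=𝟙ᵀq=75.124834  D=ac−b²=12.944107
λ₁=(c·0.191−b)/D = (75.124834·0.191−10.393610)/12.944107 = 0.305562
λ₂=(a−b·0.191)/D = (1.610270−10.393610·0.191)/12.944107 = -0.028964
w* = 0.305562·p + -0.028964·q:
  w_0 = 0.305562·1.7718 + -0.028964·12.8777 = 0.1684  (Qualcomm)
  w_1 = 0.305562·2.6930 + -0.028964·11.2789 = 0.4962  (Lockheed)
  w_2 = 0.305562·2.5494 + -0.028964·19.4040 = 0.2170  (Intel)
  w_3 = 0.305562·0.2904 + -0.028964·8.1372 = -0.1470  (Honeywell)
  w_4 = 0.305562·2.0371 + -0.028964·11.2516 = 0.2966  (Alcoa)
  w_5 = 0.305562·1.0520 + -0.028964·12.1756 = -0.0312  (Pfizer)
Σw_i=1.0000  μᵀw=0.1910
σ²=wᵀΣw=λ₁·μ_p+λ₂ = 0.305562·0.191 + -0.028964 = 0.029399 ≈ 0.0294

0.0294


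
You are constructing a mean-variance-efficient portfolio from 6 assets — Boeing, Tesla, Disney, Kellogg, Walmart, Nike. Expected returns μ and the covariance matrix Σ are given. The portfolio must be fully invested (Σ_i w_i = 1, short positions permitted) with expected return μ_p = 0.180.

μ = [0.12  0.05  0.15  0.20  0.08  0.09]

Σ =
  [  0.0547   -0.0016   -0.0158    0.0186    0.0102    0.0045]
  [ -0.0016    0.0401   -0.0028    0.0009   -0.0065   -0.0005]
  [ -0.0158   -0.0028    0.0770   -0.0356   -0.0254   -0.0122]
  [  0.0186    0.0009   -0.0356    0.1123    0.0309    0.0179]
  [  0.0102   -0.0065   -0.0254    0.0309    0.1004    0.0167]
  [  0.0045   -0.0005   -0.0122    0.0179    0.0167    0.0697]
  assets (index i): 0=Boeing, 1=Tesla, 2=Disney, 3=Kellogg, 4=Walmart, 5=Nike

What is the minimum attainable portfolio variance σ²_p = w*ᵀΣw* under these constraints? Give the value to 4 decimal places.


p=Σ⁻¹μ = [2.3919  1.7127  3.9707  2.2376  0.8014  1.0775]
q=Σ⁻¹𝟙 = [21.0642  29.6909  28.5135  8.8171  12.0744  13.0338]
a=μᵀp=1.576860  b=𝟙ᵀp=12.191679  c=𝟙ᵀq=113.193798  D=ac−b²=29.853734
λ₁=(c·0.180−b)/D = (113.193798·0.180−12.191679)/29.853734 = 0.274110
λ₂=(a−b·0.180)/D = (1.576860−12.191679·0.180)/29.853734 = -0.020689
w* = 0.274110·p + -0.020689·q:
  w_0 = 0.274110·2.3919 + -0.020689·21.0642 = 0.2198  (Boeing)
  w_1 = 0.274110·1.7127 + -0.020689·29.6909 = -0.1448  (Tesla)
  w_2 = 0.274110·3.9707 + -0.020689·28.5135 = 0.4985  (Disney)
  w_3 = 0.274110·2.2376 + -0.020689·8.8171 = 0.4309  (Kellogg)
  w_4 = 0.274110·0.8014 + -0.020689·12.0744 = -0.0301  (Walmart)
  w_5 = 0.274110·1.0775 + -0.020689·13.0338 = 0.0257  (Nike)
Σw_i=1.0000  μᵀw=0.1800
σ²=wᵀΣw=λ₁·μ_p+λ₂ = 0.274110·0.180 + -0.020689 = 0.028651 ≈ 0.0287

0.0287


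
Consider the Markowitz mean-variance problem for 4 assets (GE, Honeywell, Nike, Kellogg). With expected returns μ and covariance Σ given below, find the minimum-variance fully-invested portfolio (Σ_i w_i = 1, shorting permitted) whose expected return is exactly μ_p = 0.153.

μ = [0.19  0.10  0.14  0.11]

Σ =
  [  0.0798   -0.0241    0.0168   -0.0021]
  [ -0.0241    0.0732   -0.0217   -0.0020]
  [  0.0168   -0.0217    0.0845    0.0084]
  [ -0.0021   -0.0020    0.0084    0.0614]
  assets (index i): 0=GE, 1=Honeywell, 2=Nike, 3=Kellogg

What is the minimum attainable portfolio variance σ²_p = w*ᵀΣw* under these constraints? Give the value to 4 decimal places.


g=Σ⁻¹μ = [2.9504  2.8694  1.6319  1.7627]
h=Σ⁻¹𝟙 = [17.3771  23.6314  12.8685  15.8902]
a=μᵀg=1.269864  b=𝟙ᵀg=9.214301  c=𝟙ᵀh=69.767184  D=ac−b²=3.691507
λ₁=(c·0.153−b)/D = (69.767184·0.153−9.214301)/3.691507 = 0.395524
λ₂=(a−b·0.153)/D = (1.269864−9.214301·0.153)/3.691507 = -0.037904
w* = 0.395524·g + -0.037904·h:
  w_0 = 0.395524·2.9504 + -0.037904·17.3771 = 0.5083  (GE)
  w_1 = 0.395524·2.8694 + -0.037904·23.6314 = 0.2392  (Honeywell)
  w_2 = 0.395524·1.6319 + -0.037904·12.8685 = 0.1577  (Nike)
  w_3 = 0.395524·1.7627 + -0.037904·15.8902 = 0.0949  (Kellogg)
Σw_i=1.0000  μᵀw=0.1530
σ²=wᵀΣw=λ₁·μ_p+λ₂ = 0.395524·0.153 + -0.037904 = 0.022611 ≈ 0.0226

0.0226


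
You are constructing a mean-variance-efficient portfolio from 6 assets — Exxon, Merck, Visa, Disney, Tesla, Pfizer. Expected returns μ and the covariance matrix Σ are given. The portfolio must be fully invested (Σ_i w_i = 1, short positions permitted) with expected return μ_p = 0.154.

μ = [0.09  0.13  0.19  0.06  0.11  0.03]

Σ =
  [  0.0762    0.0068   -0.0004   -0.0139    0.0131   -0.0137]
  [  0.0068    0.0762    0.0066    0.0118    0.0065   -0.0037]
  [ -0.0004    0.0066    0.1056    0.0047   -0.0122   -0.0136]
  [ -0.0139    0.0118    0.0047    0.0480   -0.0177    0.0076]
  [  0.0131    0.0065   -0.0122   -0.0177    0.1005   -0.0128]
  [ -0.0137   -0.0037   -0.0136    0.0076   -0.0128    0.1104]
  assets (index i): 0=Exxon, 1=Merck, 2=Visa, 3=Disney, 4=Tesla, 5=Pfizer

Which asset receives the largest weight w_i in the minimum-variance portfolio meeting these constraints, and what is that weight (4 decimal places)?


g=Σ⁻¹μ = [1.2669  1.0928  1.9337  1.5794  1.4691  0.7654]
h=Σ⁻¹𝟙 = [17.2576  5.7763  11.3522  26.8393  15.0482  12.6887]
a=μᵀg=0.902821  b=𝟙ᵀg=8.107339  c=𝟙ᵀh=88.962267  D=ac−b²=14.588035
λ₁=(c·0.154−b)/D = (88.962267·0.154−8.107339)/14.588035 = 0.383386
λ₂=(a−b·0.154)/D = (0.902821−8.107339·0.154)/14.588035 = -0.023698
w* = 0.383386·g + -0.023698·h:
  w_0 = 0.383386·1.2669 + -0.023698·17.2576 = 0.0767  (Exxon)
  w_1 = 0.383386·1.0928 + -0.023698·5.7763 = 0.2821  (Merck)
  w_2 = 0.383386·1.9337 + -0.023698·11.3522 = 0.4723  (Visa)
  w_3 = 0.383386·1.5794 + -0.023698·26.8393 = -0.0305  (Disney)
  w_4 = 0.383386·1.4691 + -0.023698·15.0482 = 0.2066  (Tesla)
  w_5 = 0.383386·0.7654 + -0.023698·12.6887 = -0.0073  (Pfizer)
Σw_i=1.0000  μᵀw=0.1540
σ²=wᵀΣw=λ₁·μ_p+λ₂ = 0.383386·0.154 + -0.023698 = 0.035343 ≈ 0.0353

Visa (0.4723)


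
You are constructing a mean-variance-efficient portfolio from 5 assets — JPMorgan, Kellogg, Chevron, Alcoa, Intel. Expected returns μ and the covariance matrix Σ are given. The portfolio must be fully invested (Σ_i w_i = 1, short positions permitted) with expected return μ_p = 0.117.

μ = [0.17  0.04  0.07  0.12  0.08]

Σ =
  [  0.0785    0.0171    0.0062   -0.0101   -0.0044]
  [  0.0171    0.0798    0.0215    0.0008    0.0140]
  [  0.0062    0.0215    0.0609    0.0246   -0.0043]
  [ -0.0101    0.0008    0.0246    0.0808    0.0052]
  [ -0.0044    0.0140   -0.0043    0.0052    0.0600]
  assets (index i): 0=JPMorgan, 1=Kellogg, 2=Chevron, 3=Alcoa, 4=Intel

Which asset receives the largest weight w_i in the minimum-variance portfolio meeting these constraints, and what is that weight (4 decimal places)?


x=Σ⁻¹μ = [2.5082  -0.4675  0.5458  1.5385  1.5321]
y=Σ⁻¹𝟙 = [13.2275  3.6692  11.1104  9.5327  16.7506]
a=μᵀx=0.753087  b=𝟙ᵀx=5.657138  c=𝟙ᵀy=54.290393  D=ac−b²=8.882160
λ₁=(c·0.117−b)/D = (54.290393·0.117−5.657138)/8.882160 = 0.078228
λ₂=(a−b·0.117)/D = (0.753087−5.657138·0.117)/8.882160 = 0.010268
w* = 0.078228·x + 0.010268·y:
  w_0 = 0.078228·2.5082 + 0.010268·13.2275 = 0.3320  (JPMorgan)
  w_1 = 0.078228·-0.4675 + 0.010268·3.6692 = 0.0011  (Kellogg)
  w_2 = 0.078228·0.5458 + 0.010268·11.1104 = 0.1568  (Chevron)
  w_3 = 0.078228·1.5385 + 0.010268·9.5327 = 0.2182  (Alcoa)
  w_4 = 0.078228·1.5321 + 0.010268·16.7506 = 0.2919  (Intel)
Σw_i=1.0000  μᵀw=0.1170
σ²=wᵀΣw=λ₁·μ_p+λ₂ = 0.078228·0.117 + 0.010268 = 0.019421 ≈ 0.0194

JPMorgan (0.3320)
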